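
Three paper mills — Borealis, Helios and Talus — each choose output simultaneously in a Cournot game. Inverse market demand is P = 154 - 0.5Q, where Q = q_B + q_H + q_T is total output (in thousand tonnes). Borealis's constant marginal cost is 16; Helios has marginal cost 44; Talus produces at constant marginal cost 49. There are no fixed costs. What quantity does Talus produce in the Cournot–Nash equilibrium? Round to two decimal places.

Borealis's profit: π_B = (154 - 0.5Q)q_B - (16q_B). Setting ∂π_B/∂q_B = 0: 138 - q_B - (1/2)(q_H + q_T) = 0.
Helios's first-order condition: 110 - q_H - (1/2)(q_B + q_T) = 0.
Talus's first-order condition: 105 - q_T - (1/2)(q_B + q_H) = 0.
Adding the 3 first-order conditions: 353 − 2Q = 0, so Q = 353/2.
Back-substituting: q_B = (138 − 353/4)/(1/2) = 199/2, q_H = (110 − 353/4)/(1/2) = 87/2, q_T = (105 − 353/4)/(1/2) = 67/2.

33.50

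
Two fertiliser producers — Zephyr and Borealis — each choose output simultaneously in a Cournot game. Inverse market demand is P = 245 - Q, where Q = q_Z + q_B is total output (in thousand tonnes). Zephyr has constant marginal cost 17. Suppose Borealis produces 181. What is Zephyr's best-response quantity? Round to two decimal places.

23.50

With the rival's output fixed at 181, Zephyr's profit is π_Z = (245 - 181 - q_Z)q_Z - (17q_Z) = (64 - q_Z)q_Z - (17q_Z).
∂π_Z/∂q_Z = 47 - 2q_Z = 0, so q_Z = 47/2.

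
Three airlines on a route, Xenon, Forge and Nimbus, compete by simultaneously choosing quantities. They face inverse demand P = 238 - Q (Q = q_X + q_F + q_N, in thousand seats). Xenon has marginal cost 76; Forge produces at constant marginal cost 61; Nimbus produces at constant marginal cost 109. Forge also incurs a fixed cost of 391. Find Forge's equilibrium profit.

Xenon's profit: π_X = (238 - Q)q_X - (76q_X). Setting ∂π_X/∂q_X = 0: 162 - 2q_X - (q_F + q_N) = 0.
Forge's first-order condition: 177 - 2q_F - (q_X + q_N) = 0.
Nimbus's first-order condition: 129 - 2q_N - (q_X + q_F) = 0.
Adding the 3 conditions: 468 − 2Q − 2Q = 0, i.e. Q = 117.
Back-substituting: q_X = (162 − 117) = 45, q_F = (177 − 117) = 60, q_N = (129 − 117) = 12.
Price P = 238 - 117 = 121.
Forge's profit: (121 - 61)·60 - 391 = 3209.

3209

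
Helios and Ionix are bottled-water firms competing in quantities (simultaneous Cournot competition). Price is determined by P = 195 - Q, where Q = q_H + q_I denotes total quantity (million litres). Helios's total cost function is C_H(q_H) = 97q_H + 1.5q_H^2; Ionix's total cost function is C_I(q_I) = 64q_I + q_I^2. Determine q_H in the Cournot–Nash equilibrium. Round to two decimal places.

13.74

Helios's profit: π_H = (195 - Q)q_H - (97q_H + (3/2)q_H²). Setting ∂π_H/∂q_H = 0: 98 - 5q_H - (q_I) = 0.
Ionix's profit: π_I = (195 - Q)q_I - (64q_I + q_I²). Setting ∂π_I/∂q_I = 0: 131 - 4q_I - (q_H) = 0.
Best responses: q_H = (98 - q_I)/5, q_I = (131 - q_H)/4.
Substituting one into the other gives q_H = 261/19 and q_I = 557/19.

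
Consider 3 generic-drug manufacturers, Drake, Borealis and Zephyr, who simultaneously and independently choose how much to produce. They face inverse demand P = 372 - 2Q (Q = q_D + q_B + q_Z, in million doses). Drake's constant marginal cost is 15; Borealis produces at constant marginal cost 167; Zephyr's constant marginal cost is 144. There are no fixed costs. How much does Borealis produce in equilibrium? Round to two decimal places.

3.75

Drake's profit: π_D = (372 - 2Q)q_D - (15q_D). Setting ∂π_D/∂q_D = 0: 357 - 4q_D - 2(q_B + q_Z) = 0.
Borealis's profit: π_B = (372 - 2Q)q_B - (167q_B). Setting ∂π_B/∂q_B = 0: 205 - 4q_B - 2(q_D + q_Z) = 0.
Zephyr's profit: π_Z = (372 - 2Q)q_Z - (144q_Z). Setting ∂π_Z/∂q_Z = 0: 228 - 4q_Z - 2(q_D + q_B) = 0.
Summing all 3 equations gives 790 − 8Q = 0, hence Q = 395/4.
Back-substituting: q_D = (357 − 395/2)/2 = 319/4, q_B = (205 − 395/2)/2 = 15/4, q_Z = (228 − 395/2)/2 = 61/4.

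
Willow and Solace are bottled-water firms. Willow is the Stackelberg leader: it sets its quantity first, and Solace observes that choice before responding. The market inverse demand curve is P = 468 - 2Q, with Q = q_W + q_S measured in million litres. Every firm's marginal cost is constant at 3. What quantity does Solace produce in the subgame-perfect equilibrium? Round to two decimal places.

The follower Solace best-responds to any q_W: π_S = (468 - 2Q)q_S - 3q_S.
Setting the follower's marginal profit to zero, 465 - 2q_W - 4q_S = 0, i.e. q_S = (465 - 2q_W)/4.
The leader anticipates this reaction. Substituting into P = 468 - 2Q gives P = 471/2 - q_W, so π_W = (471/2 - q_W)q_W - 3q_W.
Leader FOC: 465/2 - 2q_W = 0, so q_W = 465/4.
Then q_S = (465 - 2·(465/4))/4 = 465/8.

58.13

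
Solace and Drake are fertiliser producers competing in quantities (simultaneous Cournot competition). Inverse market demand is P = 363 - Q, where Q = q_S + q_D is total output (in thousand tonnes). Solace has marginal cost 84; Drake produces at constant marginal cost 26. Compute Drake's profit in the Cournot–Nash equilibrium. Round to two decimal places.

Solace's profit: π_S = (363 - Q)q_S - (84q_S). Setting ∂π_S/∂q_S = 0: 279 - 2q_S - (q_D) = 0.
Drake's first-order condition: 337 - 2q_D - (q_S) = 0.
Rearranging gives the reaction functions q_S = (279 - q_D)/2 and q_D = (337 - q_S)/2.
Solving the pair: q_S = 221/3, q_D = 395/3.
Price P = 363 - 616/3 = 473/3.
Drake's profit: (473/3 - 26)·(395/3) = 17336.1111.

17336.11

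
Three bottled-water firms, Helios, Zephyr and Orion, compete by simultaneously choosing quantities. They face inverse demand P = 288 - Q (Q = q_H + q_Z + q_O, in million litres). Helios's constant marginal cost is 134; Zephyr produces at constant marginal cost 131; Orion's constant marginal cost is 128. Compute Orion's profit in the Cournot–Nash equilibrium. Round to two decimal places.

Helios's profit: π_H = (288 - Q)q_H - (134q_H). Setting ∂π_H/∂q_H = 0: 154 - 2q_H - (q_Z + q_O) = 0.
Zephyr's profit: π_Z = (288 - Q)q_Z - (131q_Z). Setting ∂π_Z/∂q_Z = 0: 157 - 2q_Z - (q_H + q_O) = 0.
Orion's profit: π_O = (288 - Q)q_O - (128q_O). Setting ∂π_O/∂q_O = 0: 160 - 2q_O - (q_H + q_Z) = 0.
Adding the 3 first-order conditions: 471 − 4Q = 0, so Q = 471/4.
Back-substituting: q_H = (154 − 471/4) = 145/4, q_Z = (157 − 471/4) = 157/4, q_O = (160 − 471/4) = 169/4.
Price P = 288 - 471/4 = 681/4.
Orion's profit: (681/4 - 128)·(169/4) = 1785.0625.

1785.06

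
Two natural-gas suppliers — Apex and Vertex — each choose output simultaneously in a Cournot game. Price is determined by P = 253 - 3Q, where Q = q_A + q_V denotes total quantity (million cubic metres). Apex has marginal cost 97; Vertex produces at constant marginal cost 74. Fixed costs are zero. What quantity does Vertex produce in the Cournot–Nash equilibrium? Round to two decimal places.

Apex's profit: π_A = (253 - 3Q)q_A - (97q_A). Setting ∂π_A/∂q_A = 0: 156 - 6q_A - 3(q_V) = 0.
Vertex's profit: π_V = (253 - 3Q)q_V - (74q_V). Setting ∂π_V/∂q_V = 0: 179 - 6q_V - 3(q_A) = 0.
Best responses: q_A = (156 - 3q_V)/6, q_V = (179 - 3q_A)/6.
Substituting one into the other gives q_A = 133/9 and q_V = 202/9.

22.44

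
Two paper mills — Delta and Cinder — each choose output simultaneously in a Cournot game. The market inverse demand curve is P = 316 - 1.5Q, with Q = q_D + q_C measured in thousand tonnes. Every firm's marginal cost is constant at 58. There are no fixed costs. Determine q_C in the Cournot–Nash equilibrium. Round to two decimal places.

A representative firm's profit is π_i = q_i(316 - 1.5Q) - 58q_i.
First-order condition (treating rivals' output as given): 258 - 3q_i - (3/2)q_j = 0.
With identical firms every q_j equals q_i, so q_j = q_i and 258 = (9/2)q_i, giving q_i = 172/3.

57.33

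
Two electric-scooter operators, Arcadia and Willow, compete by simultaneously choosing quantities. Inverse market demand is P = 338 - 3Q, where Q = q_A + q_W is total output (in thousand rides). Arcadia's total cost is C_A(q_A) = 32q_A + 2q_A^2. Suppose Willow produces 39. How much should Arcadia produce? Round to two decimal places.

With the rival's output fixed at 39, Arcadia's profit is π_A = (338 - 3·39 - 3q_A)q_A - (32q_A + 2q_A²) = (221 - 3q_A)q_A - (32q_A + 2q_A²).
∂π_A/∂q_A = 189 - 10q_A = 0, so q_A = 189/10.

18.90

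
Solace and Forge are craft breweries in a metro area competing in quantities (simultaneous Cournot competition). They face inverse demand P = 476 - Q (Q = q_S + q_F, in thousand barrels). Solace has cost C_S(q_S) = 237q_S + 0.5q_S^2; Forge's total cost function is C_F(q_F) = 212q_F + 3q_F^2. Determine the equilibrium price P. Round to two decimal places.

380.30

Solace's profit: π_S = (476 - Q)q_S - (237q_S + (1/2)q_S²). Setting ∂π_S/∂q_S = 0: 239 - 3q_S - (q_F) = 0.
Forge's profit: π_F = (476 - Q)q_F - (212q_F + 3q_F²). Setting ∂π_F/∂q_F = 0: 264 - 8q_F - (q_S) = 0.
So q_S = (239 - q_F)/3 and q_F = (264 - q_S)/8.
Substituting one into the other gives q_S = 1648/23 and q_F = 553/23.
Total output Q = 95.6957, so price P = 476 - 95.6957 = 380.3043.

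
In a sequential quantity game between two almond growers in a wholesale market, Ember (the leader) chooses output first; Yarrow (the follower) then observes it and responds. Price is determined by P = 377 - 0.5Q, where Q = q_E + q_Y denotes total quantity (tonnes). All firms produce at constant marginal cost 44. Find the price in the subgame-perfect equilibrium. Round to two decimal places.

Solve by backward induction. Given q_E, the follower Yarrow maximises π_Y = (377 - (1/2)q_E - (1/2)q_Y)q_Y - 44q_Y.
Setting the follower's marginal profit to zero, 333 - (1/2)q_E - q_Y = 0, i.e. q_Y = (333 - (1/2)q_E).
The leader anticipates this reaction. Substituting into P = 377 - 0.5Q gives P = 421/2 - (1/4)q_E, so π_E = (421/2 - (1/4)q_E)q_E - 44q_E.
Maximising: ∂π_E/∂q_E = 333/2 - (1/2)q_E = 0, giving q_E = 333.
Then q_Y = (333 - (1/2)·333) = 333/2.
Total output Q = 999/2, so price P = 377 - (1/2)·(999/2) = 509/4.

127.25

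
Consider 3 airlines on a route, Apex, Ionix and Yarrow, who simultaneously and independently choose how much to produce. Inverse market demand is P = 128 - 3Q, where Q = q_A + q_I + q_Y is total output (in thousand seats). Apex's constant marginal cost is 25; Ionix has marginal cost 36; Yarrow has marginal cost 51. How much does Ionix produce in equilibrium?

8

Apex's profit: π_A = (128 - 3Q)q_A - (25q_A). Setting ∂π_A/∂q_A = 0: 103 - 6q_A - 3(q_I + q_Y) = 0.
Ionix's first-order condition: 92 - 6q_I - 3(q_A + q_Y) = 0.
Yarrow's profit: π_Y = (128 - 3Q)q_Y - (51q_Y). Setting ∂π_Y/∂q_Y = 0: 77 - 6q_Y - 3(q_A + q_I) = 0.
Adding the 3 conditions: 272 − 6Q − 6Q = 0, i.e. Q = 68/3.
Back-substituting: q_A = (103 − 68)/3 = 35/3, q_I = (92 − 68)/3 = 8, q_Y = (77 − 68)/3 = 3.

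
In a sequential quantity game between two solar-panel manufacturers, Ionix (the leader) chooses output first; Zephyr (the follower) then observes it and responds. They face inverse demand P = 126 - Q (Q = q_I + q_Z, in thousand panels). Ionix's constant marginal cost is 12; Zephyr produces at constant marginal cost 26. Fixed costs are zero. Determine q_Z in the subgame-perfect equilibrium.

The follower Zephyr best-responds to any q_I: π_Z = (126 - Q)q_Z - 26q_Z.
Follower FOC: 100 - q_I - 2q_Z = 0, so q_Z(q_I) = (100 - q_I)/2.
The leader anticipates this reaction. Substituting into P = 126 - Q gives P = 76 - (1/2)q_I, so π_I = (76 - (1/2)q_I)q_I - 12q_I.
The leader's first-order condition 64 - q_I = 0 yields q_I = 64.
Then q_Z = (100 - 64)/2 = 18.

18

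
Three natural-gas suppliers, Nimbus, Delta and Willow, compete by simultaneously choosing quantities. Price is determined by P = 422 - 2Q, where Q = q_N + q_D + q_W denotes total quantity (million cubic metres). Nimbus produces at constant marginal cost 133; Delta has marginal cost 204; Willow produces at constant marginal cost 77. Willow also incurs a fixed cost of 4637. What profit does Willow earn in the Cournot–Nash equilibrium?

Nimbus's profit: π_N = (422 - 2Q)q_N - (133q_N). Setting ∂π_N/∂q_N = 0: 289 - 4q_N - 2(q_D + q_W) = 0.
Delta's first-order condition: 218 - 4q_D - 2(q_N + q_W) = 0.
Willow's first-order condition: 345 - 4q_W - 2(q_N + q_D) = 0.
Adding the 3 first-order conditions: 852 − 8Q = 0, so Q = 213/2.
Back-substituting: q_N = (289 − 213)/2 = 38, q_D = (218 − 213)/2 = 5/2, q_W = (345 − 213)/2 = 66.
Price P = 422 - 2·(213/2) = 209.
Willow's profit: (209 - 77)·66 - 4637 = 4075.

4075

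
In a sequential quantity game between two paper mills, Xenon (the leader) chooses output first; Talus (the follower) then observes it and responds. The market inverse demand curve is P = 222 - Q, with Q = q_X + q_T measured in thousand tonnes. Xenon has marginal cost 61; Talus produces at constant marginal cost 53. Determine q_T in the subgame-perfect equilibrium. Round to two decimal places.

Solve by backward induction. Given q_X, the follower Talus maximises π_T = (222 - q_X - q_T)q_T - 53q_T.
∂π_T/∂q_T = 169 - q_X - 2q_T = 0 gives the reaction function q_T = (169 - q_X)/2.
Xenon substitutes q_T(q_X) into its own profit: π_X = q_X(222 - q_X - (169 - q_X)/2) - 61q_X = (275/2 - (1/2)q_X)q_X - 61q_X.
The leader's first-order condition 153/2 - q_X = 0 yields q_X = 153/2.
Then q_T = (169 - 153/2)/2 = 185/4.

46.25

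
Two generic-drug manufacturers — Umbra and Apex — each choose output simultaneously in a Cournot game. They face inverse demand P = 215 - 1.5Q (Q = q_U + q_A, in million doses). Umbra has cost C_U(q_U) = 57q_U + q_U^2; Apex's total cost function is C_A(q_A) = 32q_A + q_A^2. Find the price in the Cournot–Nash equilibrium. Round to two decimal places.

136.31

Umbra's profit: π_U = (215 - 1.5Q)q_U - (57q_U + q_U²). Setting ∂π_U/∂q_U = 0: 158 - 5q_U - (3/2)(q_A) = 0.
Apex's first-order condition: 183 - 5q_A - (3/2)(q_U) = 0.
So q_U = (158 - (3/2)q_A)/5 and q_A = (183 - (3/2)q_U)/5.
Solving the pair: q_U = 22.6593, q_A = 29.8022.
Total output Q = 682/13, so price P = 215 - (3/2)·(682/13) = 1772/13.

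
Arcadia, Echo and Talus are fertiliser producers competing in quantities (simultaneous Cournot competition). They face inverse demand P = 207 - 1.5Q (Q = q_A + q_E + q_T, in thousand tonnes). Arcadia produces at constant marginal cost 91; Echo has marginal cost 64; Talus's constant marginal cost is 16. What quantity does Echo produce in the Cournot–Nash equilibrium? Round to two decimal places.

20.33

Arcadia's profit: π_A = (207 - 1.5Q)q_A - (91q_A). Setting ∂π_A/∂q_A = 0: 116 - 3q_A - (3/2)(q_E + q_T) = 0.
Echo's first-order condition: 143 - 3q_E - (3/2)(q_A + q_T) = 0.
Talus's profit: π_T = (207 - 1.5Q)q_T - (16q_T). Setting ∂π_T/∂q_T = 0: 191 - 3q_T - (3/2)(q_A + q_E) = 0.
Adding the 3 first-order conditions: 450 − 6Q = 0, so Q = 75.
Back-substituting: q_A = (116 − 225/2)/(3/2) = 7/3, q_E = (143 − 225/2)/(3/2) = 61/3, q_T = (191 − 225/2)/(3/2) = 157/3.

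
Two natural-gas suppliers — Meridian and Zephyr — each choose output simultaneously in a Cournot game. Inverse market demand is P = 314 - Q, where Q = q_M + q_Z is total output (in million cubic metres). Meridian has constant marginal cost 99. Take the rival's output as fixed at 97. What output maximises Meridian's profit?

59

With the rival's output fixed at 97, Meridian's profit is π_M = (314 - 97 - q_M)q_M - (99q_M) = (217 - q_M)q_M - (99q_M).
∂π_M/∂q_M = 118 - 2q_M = 0, so q_M = 59.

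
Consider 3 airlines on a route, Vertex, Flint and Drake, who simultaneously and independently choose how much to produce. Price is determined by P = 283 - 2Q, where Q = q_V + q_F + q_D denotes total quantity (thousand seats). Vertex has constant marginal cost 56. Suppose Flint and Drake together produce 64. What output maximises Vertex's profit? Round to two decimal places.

24.75

With rivals' combined output fixed at 64, Vertex's profit is π_V = (283 - 2·64 - 2q_V)q_V - (56q_V) = (155 - 2q_V)q_V - (56q_V).
∂π_V/∂q_V = 99 - 4q_V = 0, so q_V = 99/4.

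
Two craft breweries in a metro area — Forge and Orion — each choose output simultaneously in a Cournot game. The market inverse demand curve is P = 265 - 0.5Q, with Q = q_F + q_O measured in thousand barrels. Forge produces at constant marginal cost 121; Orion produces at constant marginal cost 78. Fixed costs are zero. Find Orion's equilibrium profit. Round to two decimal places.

11755.56

Forge's profit: π_F = (265 - 0.5Q)q_F - (121q_F). Setting ∂π_F/∂q_F = 0: 144 - q_F - (1/2)(q_O) = 0.
Orion's profit: π_O = (265 - 0.5Q)q_O - (78q_O). Setting ∂π_O/∂q_O = 0: 187 - q_O - (1/2)(q_F) = 0.
Best responses: q_F = (144 - (1/2)q_O), q_O = (187 - (1/2)q_F).
Solving the pair: q_F = 202/3, q_O = 460/3.
Price P = 265 - (1/2)·(662/3) = 464/3.
Orion's profit: (464/3 - 78)·(460/3) = 11755.5556.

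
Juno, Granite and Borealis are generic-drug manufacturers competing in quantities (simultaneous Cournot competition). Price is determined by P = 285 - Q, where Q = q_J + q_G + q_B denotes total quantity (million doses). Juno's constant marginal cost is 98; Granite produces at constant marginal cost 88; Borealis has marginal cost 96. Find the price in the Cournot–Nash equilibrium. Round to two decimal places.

Juno's profit: π_J = (285 - Q)q_J - (98q_J). Setting ∂π_J/∂q_J = 0: 187 - 2q_J - (q_G + q_B) = 0.
Granite's first-order condition: 197 - 2q_G - (q_J + q_B) = 0.
Borealis's profit: π_B = (285 - Q)q_B - (96q_B). Setting ∂π_B/∂q_B = 0: 189 - 2q_B - (q_J + q_G) = 0.
Summing all 3 equations gives 573 − 4Q = 0, hence Q = 573/4.
Back-substituting: q_J = (187 − 573/4) = 175/4, q_G = (197 − 573/4) = 215/4, q_B = (189 − 573/4) = 183/4.
Total output Q = 573/4, so price P = 285 - 573/4 = 567/4.

141.75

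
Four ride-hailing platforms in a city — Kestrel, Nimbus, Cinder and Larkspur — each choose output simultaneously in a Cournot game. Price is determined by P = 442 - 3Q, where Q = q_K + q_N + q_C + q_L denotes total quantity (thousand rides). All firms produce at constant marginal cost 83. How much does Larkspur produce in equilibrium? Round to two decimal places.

23.93

Each firm earns π_i = (442 - 3Q)q_i - 83q_i.
Setting ∂π_i/∂q_i = 0 with rivals' quantities fixed: 359 - 6q_i - 3·Σ_{j≠i} q_j = 0.
By symmetry each firm produces the same amount; substituting Σ_{j≠i} q_j = 3q_i yields q_i = 359/15.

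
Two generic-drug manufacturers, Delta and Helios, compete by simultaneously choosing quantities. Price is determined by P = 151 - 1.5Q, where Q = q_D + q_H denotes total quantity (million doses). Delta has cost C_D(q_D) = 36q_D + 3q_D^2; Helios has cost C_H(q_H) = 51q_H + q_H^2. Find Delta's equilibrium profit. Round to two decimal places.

Delta's profit: π_D = (151 - 1.5Q)q_D - (36q_D + 3q_D²). Setting ∂π_D/∂q_D = 0: 115 - 9q_D - (3/2)(q_H) = 0.
Helios's first-order condition: 100 - 5q_H - (3/2)(q_D) = 0.
Rearranging gives the reaction functions q_D = (115 - (3/2)q_H)/9 and q_H = (100 - (3/2)q_D)/5.
Solving the pair: q_D = 1700/171, q_H = 970/57.
Price P = 151 - (3/2)·26.9591 = 110.5614.
Delta's profit: 110.5614·(1700/171) - 36·(1700/171) - 3(1700/171)² = 444.7522.

444.75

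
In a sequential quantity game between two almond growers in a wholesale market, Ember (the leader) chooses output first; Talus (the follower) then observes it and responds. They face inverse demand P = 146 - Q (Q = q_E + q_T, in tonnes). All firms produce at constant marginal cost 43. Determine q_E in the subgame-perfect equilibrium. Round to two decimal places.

51.50

The follower Talus best-responds to any q_E: π_T = (146 - Q)q_T - 43q_T.
Follower FOC: 103 - q_E - 2q_T = 0, so q_T(q_E) = (103 - q_E)/2.
Ember substitutes q_T(q_E) into its own profit: π_E = q_E(146 - q_E - (103 - q_E)/2) - 43q_E = (189/2 - (1/2)q_E)q_E - 43q_E.
Leader FOC: 103/2 - q_E = 0, so q_E = 103/2.
Then q_T = (103 - 103/2)/2 = 103/4.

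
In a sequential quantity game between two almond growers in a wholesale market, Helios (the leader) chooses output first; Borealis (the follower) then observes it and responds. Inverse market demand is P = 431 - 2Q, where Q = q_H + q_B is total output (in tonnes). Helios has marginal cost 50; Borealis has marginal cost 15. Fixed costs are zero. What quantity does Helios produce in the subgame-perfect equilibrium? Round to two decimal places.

Solve by backward induction. Given q_H, the follower Borealis maximises π_B = (431 - 2q_H - 2q_B)q_B - 15q_B.
∂π_B/∂q_B = 416 - 2q_H - 4q_B = 0 gives the reaction function q_B = (416 - 2q_H)/4.
The leader anticipates this reaction. Substituting into P = 431 - 2Q gives P = 223 - q_H, so π_H = (223 - q_H)q_H - 50q_H.
The leader's first-order condition 173 - 2q_H = 0 yields q_H = 173/2.
Then q_B = (416 - 2·(173/2))/4 = 243/4.

86.50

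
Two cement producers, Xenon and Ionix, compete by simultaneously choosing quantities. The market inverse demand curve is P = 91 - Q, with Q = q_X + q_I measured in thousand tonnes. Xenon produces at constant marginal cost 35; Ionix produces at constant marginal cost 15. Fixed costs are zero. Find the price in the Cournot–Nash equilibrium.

47

Xenon's profit: π_X = (91 - Q)q_X - (35q_X). Setting ∂π_X/∂q_X = 0: 56 - 2q_X - (q_I) = 0.
Ionix's profit: π_I = (91 - Q)q_I - (15q_I). Setting ∂π_I/∂q_I = 0: 76 - 2q_I - (q_X) = 0.
Rearranging gives the reaction functions q_X = (56 - q_I)/2 and q_I = (76 - q_X)/2.
Solving the pair: q_X = 12, q_I = 32.
Total output Q = 44, so price P = 91 - 44 = 47.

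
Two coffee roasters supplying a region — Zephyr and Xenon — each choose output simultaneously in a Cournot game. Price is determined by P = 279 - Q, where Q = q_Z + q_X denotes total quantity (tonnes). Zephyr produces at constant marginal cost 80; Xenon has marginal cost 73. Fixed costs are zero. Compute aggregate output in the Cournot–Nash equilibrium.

135

Zephyr's profit: π_Z = (279 - Q)q_Z - (80q_Z). Setting ∂π_Z/∂q_Z = 0: 199 - 2q_Z - (q_X) = 0.
Xenon's profit: π_X = (279 - Q)q_X - (73q_X). Setting ∂π_X/∂q_X = 0: 206 - 2q_X - (q_Z) = 0.
Rearranging gives the reaction functions q_Z = (199 - q_X)/2 and q_X = (206 - q_Z)/2.
Substituting one into the other gives q_Z = 64 and q_X = 71.
Total output Q = 64 + 71 = 135.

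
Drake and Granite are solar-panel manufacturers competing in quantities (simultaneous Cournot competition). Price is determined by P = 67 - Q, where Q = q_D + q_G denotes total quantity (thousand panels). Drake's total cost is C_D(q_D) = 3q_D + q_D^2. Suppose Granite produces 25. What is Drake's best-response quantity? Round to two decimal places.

With the rival's output fixed at 25, Drake's profit is π_D = (67 - 25 - q_D)q_D - (3q_D + q_D²) = (42 - q_D)q_D - (3q_D + q_D²).
∂π_D/∂q_D = 39 - 4q_D = 0, so q_D = 39/4.

9.75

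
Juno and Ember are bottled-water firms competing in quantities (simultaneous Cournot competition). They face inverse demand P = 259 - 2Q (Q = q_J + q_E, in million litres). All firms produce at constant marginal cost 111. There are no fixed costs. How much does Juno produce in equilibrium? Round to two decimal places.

A representative firm's profit is π_i = q_i(259 - 2Q) - 111q_i.
First-order condition (treating rivals' output as given): 148 - 4q_i - 2q_j = 0.
By symmetry each firm produces the same amount; substituting q_j = q_i yields q_i = 148/6 = 74/3.

24.67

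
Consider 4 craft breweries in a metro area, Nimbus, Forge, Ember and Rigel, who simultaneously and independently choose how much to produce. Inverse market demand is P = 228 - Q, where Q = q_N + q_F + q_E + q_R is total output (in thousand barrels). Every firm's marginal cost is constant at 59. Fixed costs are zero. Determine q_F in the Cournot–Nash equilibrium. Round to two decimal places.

33.80

A representative firm's profit is π_i = q_i(228 - Q) - 59q_i.
First-order condition (treating rivals' output as given): 169 - 2q_i - Σ_{j≠i} q_j = 0.
With identical firms every q_j equals q_i, so Σ_{j≠i} q_j = 3q_i and 169 = 5q_i, giving q_i = 169/5.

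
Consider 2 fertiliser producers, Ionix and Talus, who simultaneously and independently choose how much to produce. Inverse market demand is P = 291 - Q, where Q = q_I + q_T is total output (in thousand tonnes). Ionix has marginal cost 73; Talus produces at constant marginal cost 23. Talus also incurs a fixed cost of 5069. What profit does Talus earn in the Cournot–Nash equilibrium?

Ionix's profit: π_I = (291 - Q)q_I - (73q_I). Setting ∂π_I/∂q_I = 0: 218 - 2q_I - (q_T) = 0.
Talus's first-order condition: 268 - 2q_T - (q_I) = 0.
So q_I = (218 - q_T)/2 and q_T = (268 - q_I)/2.
Substituting one into the other gives q_I = 56 and q_T = 106.
Price P = 291 - 162 = 129.
Talus's profit: (129 - 23)·106 - 5069 = 6167.

6167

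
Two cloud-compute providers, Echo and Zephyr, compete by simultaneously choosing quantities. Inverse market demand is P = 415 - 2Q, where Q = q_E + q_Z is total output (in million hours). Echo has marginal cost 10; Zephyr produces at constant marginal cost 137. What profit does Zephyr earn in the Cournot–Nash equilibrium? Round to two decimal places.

1266.72

Echo's profit: π_E = (415 - 2Q)q_E - (10q_E). Setting ∂π_E/∂q_E = 0: 405 - 4q_E - 2(q_Z) = 0.
Zephyr's first-order condition: 278 - 4q_Z - 2(q_E) = 0.
Rearranging gives the reaction functions q_E = (405 - 2q_Z)/4 and q_Z = (278 - 2q_E)/4.
Substituting one into the other gives q_E = 266/3 and q_Z = 151/6.
Price P = 415 - 2·(683/6) = 562/3.
Zephyr's profit: (562/3 - 137)·(151/6) = 1266.7222.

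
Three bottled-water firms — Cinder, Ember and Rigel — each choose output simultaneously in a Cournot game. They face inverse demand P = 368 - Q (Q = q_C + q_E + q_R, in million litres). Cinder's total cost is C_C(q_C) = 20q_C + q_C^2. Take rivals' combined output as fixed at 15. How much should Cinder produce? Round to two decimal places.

83.25

With rivals' combined output fixed at 15, Cinder's profit is π_C = (368 - 15 - q_C)q_C - (20q_C + q_C²) = (353 - q_C)q_C - (20q_C + q_C²).
∂π_C/∂q_C = 333 - 4q_C = 0, so q_C = 333/4.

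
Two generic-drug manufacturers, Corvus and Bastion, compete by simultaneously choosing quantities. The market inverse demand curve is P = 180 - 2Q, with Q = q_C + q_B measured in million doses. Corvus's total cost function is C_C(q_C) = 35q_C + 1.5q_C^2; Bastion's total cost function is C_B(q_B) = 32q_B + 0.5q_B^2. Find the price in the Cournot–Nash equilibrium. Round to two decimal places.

Corvus's profit: π_C = (180 - 2Q)q_C - (35q_C + (3/2)q_C²). Setting ∂π_C/∂q_C = 0: 145 - 7q_C - 2(q_B) = 0.
Bastion's first-order condition: 148 - 5q_B - 2(q_C) = 0.
Rearranging gives the reaction functions q_C = (145 - 2q_B)/7 and q_B = (148 - 2q_C)/5.
Substituting one into the other gives q_C = 429/31 and q_B = 746/31.
Total output Q = 1175/31, so price P = 180 - 2·(1175/31) = 104.1935.

104.19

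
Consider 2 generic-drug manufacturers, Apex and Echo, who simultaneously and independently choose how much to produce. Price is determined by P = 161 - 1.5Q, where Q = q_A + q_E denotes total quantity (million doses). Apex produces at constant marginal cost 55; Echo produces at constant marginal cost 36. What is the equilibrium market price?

84

Apex's profit: π_A = (161 - 1.5Q)q_A - (55q_A). Setting ∂π_A/∂q_A = 0: 106 - 3q_A - (3/2)(q_E) = 0.
Echo's profit: π_E = (161 - 1.5Q)q_E - (36q_E). Setting ∂π_E/∂q_E = 0: 125 - 3q_E - (3/2)(q_A) = 0.
So q_A = (106 - (3/2)q_E)/3 and q_E = (125 - (3/2)q_A)/3.
Substituting one into the other gives q_A = 58/3 and q_E = 32.
Total output Q = 154/3, so price P = 161 - (3/2)·(154/3) = 84.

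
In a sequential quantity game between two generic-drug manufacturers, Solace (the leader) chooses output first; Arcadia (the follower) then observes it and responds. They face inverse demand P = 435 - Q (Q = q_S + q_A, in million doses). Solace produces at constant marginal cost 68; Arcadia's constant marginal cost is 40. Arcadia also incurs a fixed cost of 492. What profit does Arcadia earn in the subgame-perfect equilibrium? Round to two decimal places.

The follower Arcadia best-responds to any q_S: π_A = (435 - Q)q_A - 40q_A.
Setting the follower's marginal profit to zero, 395 - q_S - 2q_A = 0, i.e. q_A = (395 - q_S)/2.
The leader anticipates this reaction. Substituting into P = 435 - Q gives P = 475/2 - (1/2)q_S, so π_S = (475/2 - (1/2)q_S)q_S - 68q_S.
Leader FOC: 339/2 - q_S = 0, so q_S = 339/2.
Then q_A = (395 - 339/2)/2 = 451/4.
Price P = 435 - 1129/4 = 611/4.
Arcadia's profit: (611/4 - 40)·(451/4) - 492 = 12220.5625.

12220.56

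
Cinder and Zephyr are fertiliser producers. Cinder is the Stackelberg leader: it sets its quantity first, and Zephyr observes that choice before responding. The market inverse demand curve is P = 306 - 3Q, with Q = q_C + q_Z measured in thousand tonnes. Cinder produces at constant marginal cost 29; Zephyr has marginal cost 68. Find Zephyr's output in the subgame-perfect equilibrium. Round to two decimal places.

13.33

Solve by backward induction. Given q_C, the follower Zephyr maximises π_Z = (306 - 3q_C - 3q_Z)q_Z - 68q_Z.
∂π_Z/∂q_Z = 238 - 3q_C - 6q_Z = 0 gives the reaction function q_Z = (238 - 3q_C)/6.
Cinder substitutes q_Z(q_C) into its own profit: π_C = q_C(306 - 3q_C - (238 - 3q_C)/2) - 29q_C = (187 - (3/2)q_C)q_C - 29q_C.
Leader FOC: 158 - 3q_C = 0, so q_C = 158/3.
Then q_Z = (238 - 3·(158/3))/6 = 40/3.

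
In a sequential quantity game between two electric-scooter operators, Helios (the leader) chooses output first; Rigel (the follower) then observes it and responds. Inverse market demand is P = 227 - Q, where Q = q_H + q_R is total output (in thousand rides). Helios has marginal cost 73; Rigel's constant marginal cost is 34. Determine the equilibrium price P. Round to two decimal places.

Solve by backward induction. Given q_H, the follower Rigel maximises π_R = (227 - q_H - q_R)q_R - 34q_R.
Setting the follower's marginal profit to zero, 193 - q_H - 2q_R = 0, i.e. q_R = (193 - q_H)/2.
The leader anticipates this reaction. Substituting into P = 227 - Q gives P = 261/2 - (1/2)q_H, so π_H = (261/2 - (1/2)q_H)q_H - 73q_H.
Leader FOC: 115/2 - q_H = 0, so q_H = 115/2.
Then q_R = (193 - 115/2)/2 = 271/4.
Total output Q = 501/4, so price P = 227 - 501/4 = 407/4.

101.75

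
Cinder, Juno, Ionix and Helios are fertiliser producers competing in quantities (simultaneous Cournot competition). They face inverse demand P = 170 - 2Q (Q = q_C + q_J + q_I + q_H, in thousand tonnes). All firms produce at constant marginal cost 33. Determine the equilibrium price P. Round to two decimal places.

60.40

Each firm earns π_i = (170 - 2Q)q_i - 33q_i.
Setting ∂π_i/∂q_i = 0 with rivals' quantities fixed: 137 - 4q_i - 2·Σ_{j≠i} q_j = 0.
By symmetry each firm produces the same amount; substituting Σ_{j≠i} q_j = 3q_i yields q_i = 137/10.
Total output Q = 274/5, so price P = 170 - 2·(274/5) = 302/5.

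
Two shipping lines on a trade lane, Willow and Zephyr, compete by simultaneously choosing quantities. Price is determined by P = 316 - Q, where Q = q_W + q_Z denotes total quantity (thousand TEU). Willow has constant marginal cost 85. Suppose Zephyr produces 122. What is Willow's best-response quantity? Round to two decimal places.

With the rival's output fixed at 122, Willow's profit is π_W = (316 - 122 - q_W)q_W - (85q_W) = (194 - q_W)q_W - (85q_W).
∂π_W/∂q_W = 109 - 2q_W = 0, so q_W = 109/2.

54.50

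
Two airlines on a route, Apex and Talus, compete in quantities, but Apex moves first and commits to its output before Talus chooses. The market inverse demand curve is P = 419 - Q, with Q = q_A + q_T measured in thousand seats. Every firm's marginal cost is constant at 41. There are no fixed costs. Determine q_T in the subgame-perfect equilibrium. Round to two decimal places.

The follower Talus best-responds to any q_A: π_T = (419 - Q)q_T - 41q_T.
Setting the follower's marginal profit to zero, 378 - q_A - 2q_T = 0, i.e. q_T = (378 - q_A)/2.
The leader anticipates this reaction. Substituting into P = 419 - Q gives P = 230 - (1/2)q_A, so π_A = (230 - (1/2)q_A)q_A - 41q_A.
The leader's first-order condition 189 - q_A = 0 yields q_A = 189.
Then q_T = (378 - 189)/2 = 189/2.

94.50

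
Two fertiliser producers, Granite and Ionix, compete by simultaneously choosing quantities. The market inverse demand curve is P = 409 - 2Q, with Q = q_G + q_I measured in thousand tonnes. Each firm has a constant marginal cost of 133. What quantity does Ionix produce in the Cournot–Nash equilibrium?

A representative firm's profit is π_i = q_i(409 - 2Q) - 133q_i.
Setting ∂π_i/∂q_i = 0 with rivals' quantities fixed: 276 - 4q_i - 2q_j = 0.
By symmetry each firm produces the same amount; substituting q_j = q_i yields q_i = 276/6 = 46.

46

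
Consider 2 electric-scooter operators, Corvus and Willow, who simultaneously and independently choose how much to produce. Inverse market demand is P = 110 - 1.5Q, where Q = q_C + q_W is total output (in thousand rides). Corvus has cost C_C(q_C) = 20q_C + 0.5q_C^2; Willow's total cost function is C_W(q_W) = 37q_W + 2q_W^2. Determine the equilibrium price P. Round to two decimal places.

Corvus's profit: π_C = (110 - 1.5Q)q_C - (20q_C + (1/2)q_C²). Setting ∂π_C/∂q_C = 0: 90 - 4q_C - (3/2)(q_W) = 0.
Willow's first-order condition: 73 - 7q_W - (3/2)(q_C) = 0.
Rearranging gives the reaction functions q_C = (90 - (3/2)q_W)/4 and q_W = (73 - (3/2)q_C)/7.
Substituting one into the other gives q_C = 20.2136 and q_W = 628/103.
Total output Q = 26.3107, so price P = 110 - (3/2)·26.3107 = 70.5340.

70.53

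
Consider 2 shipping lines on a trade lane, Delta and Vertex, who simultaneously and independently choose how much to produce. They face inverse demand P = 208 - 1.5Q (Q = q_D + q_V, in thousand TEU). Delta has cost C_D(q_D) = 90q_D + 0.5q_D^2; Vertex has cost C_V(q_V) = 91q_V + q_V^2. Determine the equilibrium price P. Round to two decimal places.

148.38

Delta's profit: π_D = (208 - 1.5Q)q_D - (90q_D + (1/2)q_D²). Setting ∂π_D/∂q_D = 0: 118 - 4q_D - (3/2)(q_V) = 0.
Vertex's profit: π_V = (208 - 1.5Q)q_V - (91q_V + q_V²). Setting ∂π_V/∂q_V = 0: 117 - 5q_V - (3/2)(q_D) = 0.
So q_D = (118 - (3/2)q_V)/4 and q_V = (117 - (3/2)q_D)/5.
Solving the pair: q_D = 1658/71, q_V = 1164/71.
Total output Q = 39.7465, so price P = 208 - (3/2)·39.7465 = 148.3803.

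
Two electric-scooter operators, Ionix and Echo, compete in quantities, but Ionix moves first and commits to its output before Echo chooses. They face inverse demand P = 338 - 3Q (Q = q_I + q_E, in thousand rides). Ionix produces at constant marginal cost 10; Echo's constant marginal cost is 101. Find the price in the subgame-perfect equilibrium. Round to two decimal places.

The follower Echo best-responds to any q_I: π_E = (338 - 3Q)q_E - 101q_E.
Setting the follower's marginal profit to zero, 237 - 3q_I - 6q_E = 0, i.e. q_E = (237 - 3q_I)/6.
Ionix substitutes q_E(q_I) into its own profit: π_I = q_I(338 - 3q_I - (237 - 3q_I)/2) - 10q_I = (439/2 - (3/2)q_I)q_I - 10q_I.
Leader FOC: 419/2 - 3q_I = 0, so q_I = 419/6.
Then q_E = (237 - 3·(419/6))/6 = 55/12.
Total output Q = 893/12, so price P = 338 - 3·(893/12) = 459/4.

114.75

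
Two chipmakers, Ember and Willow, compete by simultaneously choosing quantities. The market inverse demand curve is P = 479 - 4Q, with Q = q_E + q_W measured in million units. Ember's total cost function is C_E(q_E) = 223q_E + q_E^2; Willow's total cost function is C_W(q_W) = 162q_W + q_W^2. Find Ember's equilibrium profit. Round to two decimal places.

1182.87

Ember's profit: π_E = (479 - 4Q)q_E - (223q_E + q_E²). Setting ∂π_E/∂q_E = 0: 256 - 10q_E - 4(q_W) = 0.
Willow's first-order condition: 317 - 10q_W - 4(q_E) = 0.
Rearranging gives the reaction functions q_E = (256 - 4q_W)/10 and q_W = (317 - 4q_E)/10.
Solving the pair: q_E = 323/21, q_W = 1073/42.
Price P = 479 - 4·(573/14) = 315.2857.
Ember's profit: 315.2857·(323/21) - 223·(323/21) - (323/21)² = 1182.8685.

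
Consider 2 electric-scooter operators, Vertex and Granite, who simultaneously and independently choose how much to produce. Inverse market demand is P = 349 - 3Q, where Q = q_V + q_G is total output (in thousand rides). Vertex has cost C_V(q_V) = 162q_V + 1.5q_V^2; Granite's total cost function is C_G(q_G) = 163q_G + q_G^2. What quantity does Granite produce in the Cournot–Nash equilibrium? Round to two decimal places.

17.67

Vertex's profit: π_V = (349 - 3Q)q_V - (162q_V + (3/2)q_V²). Setting ∂π_V/∂q_V = 0: 187 - 9q_V - 3(q_G) = 0.
Granite's first-order condition: 186 - 8q_G - 3(q_V) = 0.
So q_V = (187 - 3q_G)/9 and q_G = (186 - 3q_V)/8.
Substituting one into the other gives q_V = 134/9 and q_G = 53/3.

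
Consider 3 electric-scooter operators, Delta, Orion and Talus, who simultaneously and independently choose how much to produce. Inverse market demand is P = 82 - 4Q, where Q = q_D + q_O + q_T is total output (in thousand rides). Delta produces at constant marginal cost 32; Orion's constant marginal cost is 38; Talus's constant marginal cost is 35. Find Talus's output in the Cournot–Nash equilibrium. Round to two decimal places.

Delta's profit: π_D = (82 - 4Q)q_D - (32q_D). Setting ∂π_D/∂q_D = 0: 50 - 8q_D - 4(q_O + q_T) = 0.
Orion's first-order condition: 44 - 8q_O - 4(q_D + q_T) = 0.
Talus's profit: π_T = (82 - 4Q)q_T - (35q_T). Setting ∂π_T/∂q_T = 0: 47 - 8q_T - 4(q_D + q_O) = 0.
Summing all 3 equations gives 141 − 16Q = 0, hence Q = 141/16.
Back-substituting: q_D = (50 − 141/4)/4 = 59/16, q_O = (44 − 141/4)/4 = 35/16, q_T = (47 − 141/4)/4 = 47/16.

2.94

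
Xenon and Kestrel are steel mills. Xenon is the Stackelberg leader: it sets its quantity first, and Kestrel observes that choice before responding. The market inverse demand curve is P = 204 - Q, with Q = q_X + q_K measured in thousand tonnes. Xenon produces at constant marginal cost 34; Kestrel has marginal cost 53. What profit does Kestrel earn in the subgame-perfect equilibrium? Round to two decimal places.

The follower Kestrel best-responds to any q_X: π_K = (204 - Q)q_K - 53q_K.
Follower FOC: 151 - q_X - 2q_K = 0, so q_K(q_X) = (151 - q_X)/2.
The leader anticipates this reaction. Substituting into P = 204 - Q gives P = 257/2 - (1/2)q_X, so π_X = (257/2 - (1/2)q_X)q_X - 34q_X.
The leader's first-order condition 189/2 - q_X = 0 yields q_X = 189/2.
Then q_K = (151 - 189/2)/2 = 113/4.
Price P = 204 - 491/4 = 325/4.
Kestrel's profit: (325/4 - 53)·(113/4) = 798.0625.

798.06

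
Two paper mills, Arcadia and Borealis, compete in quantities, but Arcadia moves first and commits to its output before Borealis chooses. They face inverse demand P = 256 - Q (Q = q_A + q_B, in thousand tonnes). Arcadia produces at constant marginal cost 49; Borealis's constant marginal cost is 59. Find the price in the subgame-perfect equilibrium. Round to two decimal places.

Solve by backward induction. Given q_A, the follower Borealis maximises π_B = (256 - q_A - q_B)q_B - 59q_B.
∂π_B/∂q_B = 197 - q_A - 2q_B = 0 gives the reaction function q_B = (197 - q_A)/2.
Arcadia substitutes q_B(q_A) into its own profit: π_A = q_A(256 - q_A - (197 - q_A)/2) - 49q_A = (315/2 - (1/2)q_A)q_A - 49q_A.
Leader FOC: 217/2 - q_A = 0, so q_A = 217/2.
Then q_B = (197 - 217/2)/2 = 177/4.
Total output Q = 611/4, so price P = 256 - 611/4 = 413/4.

103.25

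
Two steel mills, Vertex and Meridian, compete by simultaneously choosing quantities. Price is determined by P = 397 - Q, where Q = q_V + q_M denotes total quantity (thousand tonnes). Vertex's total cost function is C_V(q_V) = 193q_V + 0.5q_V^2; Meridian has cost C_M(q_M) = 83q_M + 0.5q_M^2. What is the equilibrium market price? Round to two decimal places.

Vertex's profit: π_V = (397 - Q)q_V - (193q_V + (1/2)q_V²). Setting ∂π_V/∂q_V = 0: 204 - 3q_V - (q_M) = 0.
Meridian's first-order condition: 314 - 3q_M - (q_V) = 0.
Rearranging gives the reaction functions q_V = (204 - q_M)/3 and q_M = (314 - q_V)/3.
Solving the pair: q_V = 149/4, q_M = 369/4.
Total output Q = 259/2, so price P = 397 - 259/2 = 535/2.

267.50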